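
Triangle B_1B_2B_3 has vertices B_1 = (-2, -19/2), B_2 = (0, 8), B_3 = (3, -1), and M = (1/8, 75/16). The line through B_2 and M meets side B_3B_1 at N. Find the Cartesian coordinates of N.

Barycentric coordinates of M with respect to B_1B_2B_3: (1/8, 3/4, 1/8).
On side B_3B_1 the B_2-coordinate is zero; dropping M's B_2-weight 3/4 and renormalizing the remaining 1/8 : 1/8 gives weights 1/2, 1/2 on B_3, B_1.
N = (1/2)·(3, -1) + (1/2)·(-2, -19/2) = (1/2, -21/4).

(1/2, -21/4)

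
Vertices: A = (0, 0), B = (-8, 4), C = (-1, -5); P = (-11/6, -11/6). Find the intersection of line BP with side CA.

(-3/5, -3)

Barycentric coordinates of P with respect to ABC: (1/3, 1/6, 1/2).
On side CA the B-coordinate is zero; dropping P's B-weight 1/6 and renormalizing the remaining 1/2 : 1/3 gives weights 3/5, 2/5 on C, A.
Q = (3/5)·(-1, -5) + (2/5)·(0, 0) = (-3/5, -3).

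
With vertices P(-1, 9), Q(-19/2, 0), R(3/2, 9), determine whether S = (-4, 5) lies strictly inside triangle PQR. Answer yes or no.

Barycentric coordinates of S: (11/45, 4/9, 14/45).
The three coordinates are positive, positive, positive; a point is interior exactly when all three are positive.

yes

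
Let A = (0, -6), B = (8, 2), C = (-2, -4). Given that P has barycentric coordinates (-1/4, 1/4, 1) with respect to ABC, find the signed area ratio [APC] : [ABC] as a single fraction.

1/4

The signed ratio [APC]/[ABC] equals the barycentric coordinate of P at vertex B, which is 1/4.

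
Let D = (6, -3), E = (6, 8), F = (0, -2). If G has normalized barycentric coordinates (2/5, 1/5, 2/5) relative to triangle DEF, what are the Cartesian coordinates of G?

G = (2/5)·D + (1/5)·E + (2/5)·F.
x-coordinate: (2/5)·6 + (1/5)·6 + (2/5)·0 = 18/5.
y-coordinate: (2/5)·(-3) + (1/5)·8 + (2/5)·(-2) = -2/5.

(18/5, -2/5)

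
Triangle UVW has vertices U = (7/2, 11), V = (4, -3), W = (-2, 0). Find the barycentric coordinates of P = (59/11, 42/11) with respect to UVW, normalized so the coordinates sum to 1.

(6/11, 8/11, -3/11)

Signed area of the reference triangle: [UVW] = ½·((7/2)·(-3−0) + 4·(0−11) + (-2)·(11−(-3))) = ½·(-21/2 − 44 − 28) = -165/4.
[PVW] = ½·((59/11)·(-3−0) + 4·(0−(42/11)) + (-2)·(42/11−(-3))) = ½·(-177/11 − 168/11 − 150/11) = -45/2, so the U-coordinate is (-45/2)/(-165/4) = 6/11.
[UPW] = ½·((7/2)·(42/11−0) + (59/11)·(0−11) + (-2)·(11−(42/11))) = ½·(147/11 − 59 − 158/11) = -30, so the V-coordinate is 8/11.
[UVP] = ½·((7/2)·(-3−(42/11)) + 4·(42/11−11) + (59/11)·(11−(-3))) = ½·(-525/22 − 316/11 + 826/11) = 45/4, so the W-coordinate is -3/11.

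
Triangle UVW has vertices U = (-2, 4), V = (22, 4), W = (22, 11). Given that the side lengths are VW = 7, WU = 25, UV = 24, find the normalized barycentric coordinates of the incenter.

(1/8, 25/56, 3/7)

The incenter has barycentric coordinates proportional to the opposite side lengths: (7 : 25 : 24).
Normalizing by 7+25+24 = 56 gives (1/8, 25/56, 3/7).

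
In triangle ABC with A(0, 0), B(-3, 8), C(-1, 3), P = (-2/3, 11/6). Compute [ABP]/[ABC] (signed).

[ABC] = ½·(0·(8−3) + (-3)·(3−0) + (-1)·(0−8)) = ½·(0 − 9 + 8) = -1/2.
[ABP] = ½·(0·(8−(11/6)) + (-3)·(11/6−0) + (-2/3)·(0−8)) = ½·(0 − 11/2 + 16/3) = -1/12, so the ratio is (-1/12)/(-1/2) = 1/6.

1/6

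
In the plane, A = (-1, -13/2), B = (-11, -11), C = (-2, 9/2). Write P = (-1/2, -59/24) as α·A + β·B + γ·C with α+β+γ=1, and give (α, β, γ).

Signed area of the reference triangle: [ABC] = ½·((-1)·(-11−(9/2)) + (-11)·(9/2−(-13/2)) + (-2)·(-13/2−(-11))) = ½·(31/2 − 121 − 9) = -229/4.
[PBC] = ½·((-1/2)·(-11−(9/2)) + (-11)·(9/2−(-59/24)) + (-2)·(-59/24−(-11))) = ½·(31/4 − 1837/24 − 205/12) = -687/16, so the A-coordinate is (-687/16)/(-229/4) = 3/4.
[APC] = ½·((-1)·(-59/24−(9/2)) + (-1/2)·(9/2−(-13/2)) + (-2)·(-13/2−(-59/24))) = ½·(167/24 − 11/2 + 97/12) = 229/48, so the B-coordinate is -1/12.
[ABP] = ½·((-1)·(-11−(-59/24)) + (-11)·(-59/24−(-13/2)) + (-1/2)·(-13/2−(-11))) = ½·(205/24 − 1067/24 − 9/4) = -229/12, so the C-coordinate is 1/3.
Check: 3/4 − 1/12 + 1/3 = 1.

(3/4, -1/12, 1/3)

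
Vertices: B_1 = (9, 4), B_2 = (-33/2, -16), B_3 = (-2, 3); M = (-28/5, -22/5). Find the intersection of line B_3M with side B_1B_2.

(-8, -28/3)

Barycentric coordinates of M with respect to B_1B_2B_3: (1/5, 2/5, 2/5).
On side B_1B_2 the B_3-coordinate is zero; dropping M's B_3-weight 2/5 and renormalizing the remaining 1/5 : 2/5 gives weights 1/3, 2/3 on B_1, B_2.
N = (1/3)·(9, 4) + (2/3)·(-33/2, -16) = (-8, -28/3).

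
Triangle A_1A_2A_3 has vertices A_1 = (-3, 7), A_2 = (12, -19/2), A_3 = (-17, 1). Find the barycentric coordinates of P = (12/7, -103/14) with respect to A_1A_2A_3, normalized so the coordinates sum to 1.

Signed area of the reference triangle: [A_1A_2A_3] = ½·((-3)·(-19/2−1) + 12·(1−7) + (-17)·(7−(-19/2))) = ½·(63/2 − 72 − 561/2) = -321/2.
[PA_2A_3] = ½·((12/7)·(-19/2−1) + 12·(1−(-103/14)) + (-17)·(-103/14−(-19/2))) = ½·(-18 + 702/7 − 255/7) = 321/14, so the A_1-coordinate is (321/14)/(-321/2) = -1/7.
[A_1PA_3] = ½·((-3)·(-103/14−1) + (12/7)·(1−7) + (-17)·(7−(-103/14))) = ½·(351/14 − 72/7 − 3417/14) = -1605/14, so the A_2-coordinate is 5/7.
[A_1A_2P] = ½·((-3)·(-19/2−(-103/14)) + 12·(-103/14−7) + (12/7)·(7−(-19/2))) = ½·(45/7 − 1206/7 + 198/7) = -963/14, so the A_3-coordinate is 3/7.

(-1/7, 5/7, 3/7)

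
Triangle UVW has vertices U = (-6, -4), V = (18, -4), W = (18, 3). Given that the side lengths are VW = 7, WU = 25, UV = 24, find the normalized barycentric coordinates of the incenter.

The incenter has barycentric coordinates proportional to the opposite side lengths: (7 : 25 : 24).
Normalizing by 7+25+24 = 56 gives (1/8, 25/56, 3/7).

(1/8, 25/56, 3/7)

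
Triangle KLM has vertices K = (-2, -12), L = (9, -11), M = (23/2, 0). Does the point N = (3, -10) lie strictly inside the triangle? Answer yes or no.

Barycentric coordinates of N: (137/237, 22/79, 34/237).
The three coordinates are positive, positive, positive; a point is interior exactly when all three are positive.

yes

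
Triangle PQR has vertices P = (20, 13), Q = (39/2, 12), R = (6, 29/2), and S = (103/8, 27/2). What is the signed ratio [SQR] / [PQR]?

1/4

[PQR] = ½·(20·(12−(29/2)) + (39/2)·(29/2−13) + 6·(13−12)) = ½·(-50 + 117/4 + 6) = -59/8.
[SQR] = ½·((103/8)·(12−(29/2)) + (39/2)·(29/2−(27/2)) + 6·(27/2−12)) = ½·(-515/16 + 39/2 + 9) = -59/32, so the ratio is (-59/32)/(-59/8) = 1/4.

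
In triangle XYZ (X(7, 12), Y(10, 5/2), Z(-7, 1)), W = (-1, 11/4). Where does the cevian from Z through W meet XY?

Barycentric coordinates of W with respect to XYZ: (1/8, 1/4, 5/8).
On side XY the Z-coordinate is zero; dropping W's Z-weight 5/8 and renormalizing the remaining 1/8 : 1/4 gives weights 1/3, 2/3 on X, Y.
V = (1/3)·(7, 12) + (2/3)·(10, 5/2) = (9, 17/3).

(9, 17/3)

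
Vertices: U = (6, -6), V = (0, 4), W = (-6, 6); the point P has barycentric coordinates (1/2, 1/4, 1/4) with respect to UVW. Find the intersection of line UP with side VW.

(-3, 5)

Line UP meets VW where the U-coordinate vanishes; zeroing P's U-weight and renormalizing leaves V, W-weights 1/4 : 1/4 → (1/2, 1/2).
So Q = (1/2)·V + (1/2)·W = (-3, 5).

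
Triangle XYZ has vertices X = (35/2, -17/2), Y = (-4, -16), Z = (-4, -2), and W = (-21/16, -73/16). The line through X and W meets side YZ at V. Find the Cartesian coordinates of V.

(-4, -4)

Barycentric coordinates of W with respect to XYZ: (1/8, 1/8, 3/4).
On side YZ the X-coordinate is zero; dropping W's X-weight 1/8 and renormalizing the remaining 1/8 : 3/4 gives weights 1/7, 6/7 on Y, Z.
V = (1/7)·(-4, -16) + (6/7)·(-4, -2) = (-4, -4).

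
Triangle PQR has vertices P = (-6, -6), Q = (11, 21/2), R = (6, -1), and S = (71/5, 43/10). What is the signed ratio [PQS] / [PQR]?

7/5

[PQR] = ½·((-6)·(21/2−(-1)) + 11·(-1−(-6)) + 6·(-6−(21/2))) = ½·(-69 + 55 − 99) = -113/2.
[PQS] = ½·((-6)·(21/2−(43/10)) + 11·(43/10−(-6)) + (71/5)·(-6−(21/2))) = ½·(-186/5 + 1133/10 − 2343/10) = -791/10, so the ratio is (-791/10)/(-113/2) = 7/5.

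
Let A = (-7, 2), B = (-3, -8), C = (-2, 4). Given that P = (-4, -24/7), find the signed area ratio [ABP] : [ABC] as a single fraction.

[ABC] = ½·((-7)·(-8−4) + (-3)·(4−2) + (-2)·(2−(-8))) = ½·(84 − 6 − 20) = 29.
[ABP] = ½·((-7)·(-8−(-24/7)) + (-3)·(-24/7−2) + (-4)·(2−(-8))) = ½·(32 + 114/7 − 40) = 29/7, so the ratio is (29/7)/29 = 1/7.

1/7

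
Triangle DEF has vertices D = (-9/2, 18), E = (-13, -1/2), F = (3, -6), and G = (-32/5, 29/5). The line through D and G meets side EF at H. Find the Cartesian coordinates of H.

Barycentric coordinates of G with respect to DEF: (2/5, 2/5, 1/5).
On side EF the D-coordinate is zero; dropping G's D-weight 2/5 and renormalizing the remaining 2/5 : 1/5 gives weights 2/3, 1/3 on E, F.
H = (2/3)·(-13, -1/2) + (1/3)·(3, -6) = (-23/3, -7/3).

(-23/3, -7/3)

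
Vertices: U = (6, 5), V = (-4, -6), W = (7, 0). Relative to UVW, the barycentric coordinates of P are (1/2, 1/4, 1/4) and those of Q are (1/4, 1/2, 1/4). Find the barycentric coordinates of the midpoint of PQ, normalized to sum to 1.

(3/8, 3/8, 1/4)

Since both coordinate triples sum to 1, the midpoint's barycentrics are the componentwise average.
(1/2+1/4)/2 = 3/8; similarly 3/8 and 1/4.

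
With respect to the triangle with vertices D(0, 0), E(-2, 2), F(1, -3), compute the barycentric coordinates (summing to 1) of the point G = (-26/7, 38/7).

Signed area of the reference triangle: [DEF] = ½·(0·(2−(-3)) + (-2)·(-3−0) + 1·(0−2)) = ½·(0 + 6 − 2) = 2.
[GEF] = ½·((-26/7)·(2−(-3)) + (-2)·(-3−(38/7)) + 1·(38/7−2)) = ½·(-130/7 + 118/7 + 24/7) = 6/7, so the D-coordinate is (6/7)/2 = 3/7.
[DGF] = ½·(0·(38/7−(-3)) + (-26/7)·(-3−0) + 1·(0−(38/7))) = ½·(0 + 78/7 − 38/7) = 20/7, so the E-coordinate is 10/7.
[DEG] = ½·(0·(2−(38/7)) + (-2)·(38/7−0) + (-26/7)·(0−2)) = ½·(0 − 76/7 + 52/7) = -12/7, so the F-coordinate is -6/7.

(3/7, 10/7, -6/7)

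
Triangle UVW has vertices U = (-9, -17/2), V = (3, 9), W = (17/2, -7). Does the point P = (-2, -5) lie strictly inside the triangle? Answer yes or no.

yes

Barycentric coordinates of P: (628/1153, 203/1153, 322/1153).
The three coordinates are positive, positive, positive; a point is interior exactly when all three are positive.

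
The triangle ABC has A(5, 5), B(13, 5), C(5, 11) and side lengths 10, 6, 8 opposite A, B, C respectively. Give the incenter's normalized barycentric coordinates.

(5/12, 1/4, 1/3)

The incenter has barycentric coordinates proportional to the opposite side lengths: (10 : 6 : 8).
Normalizing by 10+6+8 = 24 gives (5/12, 1/4, 1/3).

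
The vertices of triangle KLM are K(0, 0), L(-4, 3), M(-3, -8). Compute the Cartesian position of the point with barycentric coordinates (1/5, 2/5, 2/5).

N = (1/5)·K + (2/5)·L + (2/5)·M.
x-coordinate: (1/5)·0 + (2/5)·(-4) + (2/5)·(-3) = -14/5.
y-coordinate: (1/5)·0 + (2/5)·3 + (2/5)·(-8) = -2.

(-14/5, -2)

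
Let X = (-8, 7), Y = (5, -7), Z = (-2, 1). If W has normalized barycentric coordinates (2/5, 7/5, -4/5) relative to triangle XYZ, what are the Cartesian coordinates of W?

(27/5, -39/5)

W = (2/5)·X + (7/5)·Y + (-4/5)·Z.
x-coordinate: (2/5)·(-8) + (7/5)·5 + (-4/5)·(-2) = 27/5.
y-coordinate: (2/5)·7 + (7/5)·(-7) + (-4/5)·1 = -39/5.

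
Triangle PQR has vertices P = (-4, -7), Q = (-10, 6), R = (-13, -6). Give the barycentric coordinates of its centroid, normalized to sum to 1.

(1/3, 1/3, 1/3)

The centroid is the average of the vertices, so each weight is 1/3.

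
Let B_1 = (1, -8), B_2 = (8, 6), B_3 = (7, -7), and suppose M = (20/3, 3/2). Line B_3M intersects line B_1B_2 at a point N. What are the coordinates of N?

Barycentric coordinates of M with respect to B_1B_2B_3: (1/6, 2/3, 1/6).
On side B_1B_2 the B_3-coordinate is zero; dropping M's B_3-weight 1/6 and renormalizing the remaining 1/6 : 2/3 gives weights 1/5, 4/5 on B_1, B_2.
N = (1/5)·(1, -8) + (4/5)·(8, 6) = (33/5, 16/5).

(33/5, 16/5)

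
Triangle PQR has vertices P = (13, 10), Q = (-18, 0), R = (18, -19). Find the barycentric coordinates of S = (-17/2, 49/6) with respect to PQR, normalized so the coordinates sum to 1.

Signed area of the reference triangle: [PQR] = ½·(13·(0−(-19)) + (-18)·(-19−10) + 18·(10−0)) = ½·(247 + 522 + 180) = 949/2.
[SQR] = ½·((-17/2)·(0−(-19)) + (-18)·(-19−(49/6)) + 18·(49/6−0)) = ½·(-323/2 + 489 + 147) = 949/4, so the P-coordinate is (949/4)/(949/2) = 1/2.
[PSR] = ½·(13·(49/6−(-19)) + (-17/2)·(-19−10) + 18·(10−(49/6))) = ½·(2119/6 + 493/2 + 33) = 949/3, so the Q-coordinate is 2/3.
[PQS] = ½·(13·(0−(49/6)) + (-18)·(49/6−10) + (-17/2)·(10−0)) = ½·(-637/6 + 33 − 85) = -949/12, so the R-coordinate is -1/6.

(1/2, 2/3, -1/6)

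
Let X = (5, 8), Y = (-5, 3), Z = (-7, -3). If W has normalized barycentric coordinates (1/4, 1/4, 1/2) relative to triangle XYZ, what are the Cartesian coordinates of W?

(-7/2, 5/4)

W = (1/4)·X + (1/4)·Y + (1/2)·Z.
x-coordinate: (1/4)·5 + (1/4)·(-5) + (1/2)·(-7) = -7/2.
y-coordinate: (1/4)·8 + (1/4)·3 + (1/2)·(-3) = 5/4.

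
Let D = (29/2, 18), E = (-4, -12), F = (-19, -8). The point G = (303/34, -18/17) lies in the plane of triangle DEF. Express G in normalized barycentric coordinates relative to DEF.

Signed area of the reference triangle: [DEF] = ½·((29/2)·(-12−(-8)) + (-4)·(-8−18) + (-19)·(18−(-12))) = ½·(-58 + 104 − 570) = -262.
[GEF] = ½·((303/34)·(-12−(-8)) + (-4)·(-8−(-18/17)) + (-19)·(-18/17−(-12))) = ½·(-606/17 + 472/17 − 3534/17) = -1834/17, so the D-coordinate is (-1834/17)/(-262) = 7/17.
[DGF] = ½·((29/2)·(-18/17−(-8)) + (303/34)·(-8−18) + (-19)·(18−(-18/17))) = ½·(1711/17 − 3939/17 − 6156/17) = -4192/17, so the E-coordinate is 16/17.
[DEG] = ½·((29/2)·(-12−(-18/17)) + (-4)·(-18/17−18) + (303/34)·(18−(-12))) = ½·(-2697/17 + 1296/17 + 4545/17) = 1572/17, so the F-coordinate is -6/17.

(7/17, 16/17, -6/17)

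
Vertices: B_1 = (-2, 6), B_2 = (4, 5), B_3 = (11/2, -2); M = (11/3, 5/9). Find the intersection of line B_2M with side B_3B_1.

(29/8, 0)

Barycentric coordinates of M with respect to B_1B_2B_3: (2/9, 1/9, 2/3).
On side B_3B_1 the B_2-coordinate is zero; dropping M's B_2-weight 1/9 and renormalizing the remaining 2/3 : 2/9 gives weights 3/4, 1/4 on B_3, B_1.
N = (3/4)·(11/2, -2) + (1/4)·(-2, 6) = (29/8, 0).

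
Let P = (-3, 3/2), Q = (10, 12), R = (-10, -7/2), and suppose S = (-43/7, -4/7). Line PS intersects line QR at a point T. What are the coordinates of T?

(-20/3, -11/12)

Barycentric coordinates of S with respect to PQR: (1/7, 1/7, 5/7).
On side QR the P-coordinate is zero; dropping S's P-weight 1/7 and renormalizing the remaining 1/7 : 5/7 gives weights 1/6, 5/6 on Q, R.
T = (1/6)·(10, 12) + (5/6)·(-10, -7/2) = (-20/3, -11/12).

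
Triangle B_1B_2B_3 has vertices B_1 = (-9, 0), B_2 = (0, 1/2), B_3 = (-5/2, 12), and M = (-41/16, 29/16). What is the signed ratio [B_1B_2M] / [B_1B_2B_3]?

[B_1B_2B_3] = ½·((-9)·(1/2−12) + 0·(12−0) + (-5/2)·(0−(1/2))) = ½·(207/2 + 0 + 5/4) = 419/8.
[B_1B_2M] = ½·((-9)·(1/2−(29/16)) + 0·(29/16−0) + (-41/16)·(0−(1/2))) = ½·(189/16 + 0 + 41/32) = 419/64, so the ratio is (419/64)/(419/8) = 1/8.

1/8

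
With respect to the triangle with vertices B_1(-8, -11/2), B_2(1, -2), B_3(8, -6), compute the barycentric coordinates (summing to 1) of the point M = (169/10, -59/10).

(-3/5, 1/10, 3/2)

Signed area of the reference triangle: [B_1B_2B_3] = ½·((-8)·(-2−(-6)) + 1·(-6−(-11/2)) + 8·(-11/2−(-2))) = ½·(-32 − 1/2 − 28) = -121/4.
[MB_2B_3] = ½·((169/10)·(-2−(-6)) + 1·(-6−(-59/10)) + 8·(-59/10−(-2))) = ½·(338/5 − 1/10 − 156/5) = 363/20, so the B_1-coordinate is (363/20)/(-121/4) = -3/5.
[B_1MB_3] = ½·((-8)·(-59/10−(-6)) + (169/10)·(-6−(-11/2)) + 8·(-11/2−(-59/10))) = ½·(-4/5 − 169/20 + 16/5) = -121/40, so the B_2-coordinate is 1/10.
[B_1B_2M] = ½·((-8)·(-2−(-59/10)) + 1·(-59/10−(-11/2)) + (169/10)·(-11/2−(-2))) = ½·(-156/5 − 2/5 − 1183/20) = -363/8, so the B_3-coordinate is 3/2.
Check: -3/5 + 1/10 + 3/2 = 1.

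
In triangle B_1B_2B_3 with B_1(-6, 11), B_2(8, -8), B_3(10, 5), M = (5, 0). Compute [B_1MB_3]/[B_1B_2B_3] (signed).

[B_1B_2B_3] = ½·((-6)·(-8−5) + 8·(5−11) + 10·(11−(-8))) = ½·(78 − 48 + 190) = 110.
[B_1MB_3] = ½·((-6)·(0−5) + 5·(5−11) + 10·(11−0)) = ½·(30 − 30 + 110) = 55, so the ratio is 55/110 = 1/2.

1/2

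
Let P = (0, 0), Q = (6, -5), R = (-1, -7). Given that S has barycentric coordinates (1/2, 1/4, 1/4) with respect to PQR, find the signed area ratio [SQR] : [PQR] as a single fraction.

1/2

The signed ratio [SQR]/[PQR] equals the barycentric coordinate of S at vertex P, which is 1/2.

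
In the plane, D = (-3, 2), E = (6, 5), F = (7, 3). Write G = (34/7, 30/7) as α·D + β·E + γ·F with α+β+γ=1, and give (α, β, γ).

(1/7, 5/7, 1/7)

Signed area of the reference triangle: [DEF] = ½·((-3)·(5−3) + 6·(3−2) + 7·(2−5)) = ½·(-6 + 6 − 21) = -21/2.
[GEF] = ½·((34/7)·(5−3) + 6·(3−(30/7)) + 7·(30/7−5)) = ½·(68/7 − 54/7 − 5) = -3/2, so the D-coordinate is (-3/2)/(-21/2) = 1/7.
[DGF] = ½·((-3)·(30/7−3) + (34/7)·(3−2) + 7·(2−(30/7))) = ½·(-27/7 + 34/7 − 16) = -15/2, so the E-coordinate is 5/7.
[DEG] = ½·((-3)·(5−(30/7)) + 6·(30/7−2) + (34/7)·(2−5)) = ½·(-15/7 + 96/7 − 102/7) = -3/2, so the F-coordinate is 1/7.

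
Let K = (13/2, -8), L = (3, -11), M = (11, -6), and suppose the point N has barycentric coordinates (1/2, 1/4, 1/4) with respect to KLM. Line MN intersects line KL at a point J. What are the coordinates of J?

(16/3, -9)

Line MN meets KL where the M-coordinate vanishes; zeroing N's M-weight and renormalizing leaves K, L-weights 1/2 : 1/4 → (2/3, 1/3).
So J = (2/3)·K + (1/3)·L = (16/3, -9).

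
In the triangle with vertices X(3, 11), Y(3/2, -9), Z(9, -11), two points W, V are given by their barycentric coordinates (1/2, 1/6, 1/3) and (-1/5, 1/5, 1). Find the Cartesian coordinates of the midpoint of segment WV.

(269/40, -22/3)

Barycentric coordinates of the midpoint are the average: (3/20, 11/60, 2/3).
Converting: (3/20)·X + (11/60)·Y + (2/3)·Z = (269/40, -22/3).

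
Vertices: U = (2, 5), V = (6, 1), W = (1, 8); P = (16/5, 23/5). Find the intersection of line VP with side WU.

(4/3, 7)

Barycentric coordinates of P with respect to UVW: (1/5, 2/5, 2/5).
On side WU the V-coordinate is zero; dropping P's V-weight 2/5 and renormalizing the remaining 2/5 : 1/5 gives weights 2/3, 1/3 on W, U.
Q = (2/3)·(1, 8) + (1/3)·(2, 5) = (4/3, 7).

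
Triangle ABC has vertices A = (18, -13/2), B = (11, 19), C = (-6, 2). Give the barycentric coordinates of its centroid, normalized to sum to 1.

(1/3, 1/3, 1/3)

The centroid is the average of the vertices, so each weight is 1/3.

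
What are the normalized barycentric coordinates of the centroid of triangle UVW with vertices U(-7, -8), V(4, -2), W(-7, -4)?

(1/3, 1/3, 1/3)

The centroid is the average of the vertices, so each weight is 1/3.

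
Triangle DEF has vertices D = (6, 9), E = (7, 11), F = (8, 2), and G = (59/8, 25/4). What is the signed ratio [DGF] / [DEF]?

3/8

[DEF] = ½·(6·(11−2) + 7·(2−9) + 8·(9−11)) = ½·(54 − 49 − 16) = -11/2.
[DGF] = ½·(6·(25/4−2) + (59/8)·(2−9) + 8·(9−(25/4))) = ½·(51/2 − 413/8 + 22) = -33/16, so the ratio is (-33/16)/(-11/2) = 3/8.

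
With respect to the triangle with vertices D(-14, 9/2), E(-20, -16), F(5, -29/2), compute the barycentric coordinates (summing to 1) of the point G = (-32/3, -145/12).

(1/6, 1/2, 1/3)

Signed area of the reference triangle: [DEF] = ½·((-14)·(-16−(-29/2)) + (-20)·(-29/2−(9/2)) + 5·(9/2−(-16))) = ½·(21 + 380 + 205/2) = 1007/4.
[GEF] = ½·((-32/3)·(-16−(-29/2)) + (-20)·(-29/2−(-145/12)) + 5·(-145/12−(-16))) = ½·(16 + 145/3 + 235/12) = 1007/24, so the D-coordinate is (1007/24)/(1007/4) = 1/6.
[DGF] = ½·((-14)·(-145/12−(-29/2)) + (-32/3)·(-29/2−(9/2)) + 5·(9/2−(-145/12))) = ½·(-203/6 + 608/3 + 995/12) = 1007/8, so the E-coordinate is 1/2.
[DEG] = ½·((-14)·(-16−(-145/12)) + (-20)·(-145/12−(9/2)) + (-32/3)·(9/2−(-16))) = ½·(329/6 + 995/3 − 656/3) = 1007/12, so the F-coordinate is 1/3.
Check: 1/6 + 1/2 + 1/3 = 1.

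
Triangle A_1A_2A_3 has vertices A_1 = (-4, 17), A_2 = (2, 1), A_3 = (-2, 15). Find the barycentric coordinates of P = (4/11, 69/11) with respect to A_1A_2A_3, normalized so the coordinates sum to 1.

Signed area of the reference triangle: [A_1A_2A_3] = ½·((-4)·(1−15) + 2·(15−17) + (-2)·(17−1)) = ½·(56 − 4 − 32) = 10.
[PA_2A_3] = ½·((4/11)·(1−15) + 2·(15−(69/11)) + (-2)·(69/11−1)) = ½·(-56/11 + 192/11 − 116/11) = 10/11, so the A_1-coordinate is (10/11)/10 = 1/11.
[A_1PA_3] = ½·((-4)·(69/11−15) + (4/11)·(15−17) + (-2)·(17−(69/11))) = ½·(384/11 − 8/11 − 236/11) = 70/11, so the A_2-coordinate is 7/11.
[A_1A_2P] = ½·((-4)·(1−(69/11)) + 2·(69/11−17) + (4/11)·(17−1)) = ½·(232/11 − 236/11 + 64/11) = 30/11, so the A_3-coordinate is 3/11.

(1/11, 7/11, 3/11)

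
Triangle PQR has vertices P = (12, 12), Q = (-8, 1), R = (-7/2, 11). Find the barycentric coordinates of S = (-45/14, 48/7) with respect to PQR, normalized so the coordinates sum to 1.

Signed area of the reference triangle: [PQR] = ½·(12·(1−11) + (-8)·(11−12) + (-7/2)·(12−1)) = ½·(-120 + 8 − 77/2) = -301/4.
[SQR] = ½·((-45/14)·(1−11) + (-8)·(11−(48/7)) + (-7/2)·(48/7−1)) = ½·(225/7 − 232/7 − 41/2) = -43/4, so the P-coordinate is (-43/4)/(-301/4) = 1/7.
[PSR] = ½·(12·(48/7−11) + (-45/14)·(11−12) + (-7/2)·(12−(48/7))) = ½·(-348/7 + 45/14 − 18) = -129/4, so the Q-coordinate is 3/7.
[PQS] = ½·(12·(1−(48/7)) + (-8)·(48/7−12) + (-45/14)·(12−1)) = ½·(-492/7 + 288/7 − 495/14) = -129/4, so the R-coordinate is 3/7.

(1/7, 3/7, 3/7)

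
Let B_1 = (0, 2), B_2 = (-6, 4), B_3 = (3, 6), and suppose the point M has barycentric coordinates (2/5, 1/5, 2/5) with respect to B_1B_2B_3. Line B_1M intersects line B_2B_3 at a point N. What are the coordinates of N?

(0, 16/3)

Line B_1M meets B_2B_3 where the B_1-coordinate vanishes; zeroing M's B_1-weight and renormalizing leaves B_2, B_3-weights 1/5 : 2/5 → (1/3, 2/3).
So N = (1/3)·B_2 + (2/3)·B_3 = (0, 16/3).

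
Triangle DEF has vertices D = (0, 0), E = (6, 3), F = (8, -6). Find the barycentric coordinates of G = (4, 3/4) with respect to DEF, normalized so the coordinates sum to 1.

(3/8, 1/2, 1/8)

Signed area of the reference triangle: [DEF] = ½·(0·(3−(-6)) + 6·(-6−0) + 8·(0−3)) = ½·(0 − 36 − 24) = -30.
[GEF] = ½·(4·(3−(-6)) + 6·(-6−(3/4)) + 8·(3/4−3)) = ½·(36 − 81/2 − 18) = -45/4, so the D-coordinate is (-45/4)/(-30) = 3/8.
[DGF] = ½·(0·(3/4−(-6)) + 4·(-6−0) + 8·(0−(3/4))) = ½·(0 − 24 − 6) = -15, so the E-coordinate is 1/2.
[DEG] = ½·(0·(3−(3/4)) + 6·(3/4−0) + 4·(0−3)) = ½·(0 + 9/2 − 12) = -15/4, so the F-coordinate is 1/8.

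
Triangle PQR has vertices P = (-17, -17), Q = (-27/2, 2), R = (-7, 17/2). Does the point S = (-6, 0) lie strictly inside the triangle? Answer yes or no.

no

Barycentric coordinates of S: (19/31, -34/31, 46/31).
The three coordinates are positive, negative, positive; a point is interior exactly when all three are positive.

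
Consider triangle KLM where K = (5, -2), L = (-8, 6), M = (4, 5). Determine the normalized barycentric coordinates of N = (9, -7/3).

Signed area of the reference triangle: [KLM] = ½·(5·(6−5) + (-8)·(5−(-2)) + 4·(-2−6)) = ½·(5 − 56 − 32) = -83/2.
[NLM] = ½·(9·(6−5) + (-8)·(5−(-7/3)) + 4·(-7/3−6)) = ½·(9 − 176/3 − 100/3) = -83/2, so the K-coordinate is (-83/2)/(-83/2) = 1.
[KNM] = ½·(5·(-7/3−5) + 9·(5−(-2)) + 4·(-2−(-7/3))) = ½·(-110/3 + 63 + 4/3) = 83/6, so the L-coordinate is -1/3.
[KLN] = ½·(5·(6−(-7/3)) + (-8)·(-7/3−(-2)) + 9·(-2−6)) = ½·(125/3 + 8/3 − 72) = -83/6, so the M-coordinate is 1/3.
Check: 1 − 1/3 + 1/3 = 1.

(1, -1/3, 1/3)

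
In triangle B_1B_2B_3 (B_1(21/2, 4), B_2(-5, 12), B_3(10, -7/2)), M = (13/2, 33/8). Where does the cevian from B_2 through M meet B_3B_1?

(31/3, 3/2)

Barycentric coordinates of M with respect to B_1B_2B_3: (1/2, 1/4, 1/4).
On side B_3B_1 the B_2-coordinate is zero; dropping M's B_2-weight 1/4 and renormalizing the remaining 1/4 : 1/2 gives weights 1/3, 2/3 on B_3, B_1.
N = (1/3)·(10, -7/2) + (2/3)·(21/2, 4) = (31/3, 3/2).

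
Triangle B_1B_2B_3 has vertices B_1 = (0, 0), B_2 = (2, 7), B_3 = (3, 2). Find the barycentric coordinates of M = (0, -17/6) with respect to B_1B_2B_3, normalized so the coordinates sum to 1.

(7/6, -1/2, 1/3)

Signed area of the reference triangle: [B_1B_2B_3] = ½·(0·(7−2) + 2·(2−0) + 3·(0−7)) = ½·(0 + 4 − 21) = -17/2.
[MB_2B_3] = ½·(0·(7−2) + 2·(2−(-17/6)) + 3·(-17/6−7)) = ½·(0 + 29/3 − 59/2) = -119/12, so the B_1-coordinate is (-119/12)/(-17/2) = 7/6.
[B_1MB_3] = ½·(0·(-17/6−2) + 0·(2−0) + 3·(0−(-17/6))) = ½·(0 + 0 + 17/2) = 17/4, so the B_2-coordinate is -1/2.
[B_1B_2M] = ½·(0·(7−(-17/6)) + 2·(-17/6−0) + 0·(0−7)) = ½·(0 − 17/3 + 0) = -17/6, so the B_3-coordinate is 1/3.
Check: 7/6 − 1/2 + 1/3 = 1.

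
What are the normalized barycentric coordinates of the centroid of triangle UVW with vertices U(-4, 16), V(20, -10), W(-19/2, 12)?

(1/3, 1/3, 1/3)

The centroid is the average of the vertices, so each weight is 1/3.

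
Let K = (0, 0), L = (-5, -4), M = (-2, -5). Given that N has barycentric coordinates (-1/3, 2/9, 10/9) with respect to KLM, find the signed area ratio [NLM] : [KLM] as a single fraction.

-1/3

The signed ratio [NLM]/[KLM] equals the barycentric coordinate of N at vertex K, which is -1/3.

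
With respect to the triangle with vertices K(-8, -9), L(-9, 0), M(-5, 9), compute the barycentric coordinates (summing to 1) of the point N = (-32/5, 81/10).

(-1/5, 1/2, 7/10)

Signed area of the reference triangle: [KLM] = ½·((-8)·(0−9) + (-9)·(9−(-9)) + (-5)·(-9−0)) = ½·(72 − 162 + 45) = -45/2.
[NLM] = ½·((-32/5)·(0−9) + (-9)·(9−(81/10)) + (-5)·(81/10−0)) = ½·(288/5 − 81/10 − 81/2) = 9/2, so the K-coordinate is (9/2)/(-45/2) = -1/5.
[KNM] = ½·((-8)·(81/10−9) + (-32/5)·(9−(-9)) + (-5)·(-9−(81/10))) = ½·(36/5 − 576/5 + 171/2) = -45/4, so the L-coordinate is 1/2.
[KLN] = ½·((-8)·(0−(81/10)) + (-9)·(81/10−(-9)) + (-32/5)·(-9−0)) = ½·(324/5 − 1539/10 + 288/5) = -63/4, so the M-coordinate is 7/10.
Check: -1/5 + 1/2 + 7/10 = 1.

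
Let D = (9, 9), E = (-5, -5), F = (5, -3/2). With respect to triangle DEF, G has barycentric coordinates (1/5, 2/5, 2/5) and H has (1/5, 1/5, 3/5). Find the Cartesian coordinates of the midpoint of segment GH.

(14/5, -9/20)

Barycentric coordinates of the midpoint are the average: (1/5, 3/10, 1/2).
Converting: (1/5)·D + (3/10)·E + (1/2)·F = (14/5, -9/20).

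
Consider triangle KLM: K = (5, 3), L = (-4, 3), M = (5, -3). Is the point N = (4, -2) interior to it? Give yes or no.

yes

Barycentric coordinates of N: (1/18, 1/9, 5/6).
The three coordinates are positive, positive, positive; a point is interior exactly when all three are positive.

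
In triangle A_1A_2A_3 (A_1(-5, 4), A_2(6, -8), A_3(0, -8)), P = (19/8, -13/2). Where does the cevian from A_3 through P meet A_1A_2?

(19/5, -28/5)

Barycentric coordinates of P with respect to A_1A_2A_3: (1/8, 1/2, 3/8).
On side A_1A_2 the A_3-coordinate is zero; dropping P's A_3-weight 3/8 and renormalizing the remaining 1/8 : 1/2 gives weights 1/5, 4/5 on A_1, A_2.
Q = (1/5)·(-5, 4) + (4/5)·(6, -8) = (19/5, -28/5).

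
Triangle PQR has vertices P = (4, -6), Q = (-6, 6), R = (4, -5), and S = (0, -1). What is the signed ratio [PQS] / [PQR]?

[PQR] = ½·(4·(6−(-5)) + (-6)·(-5−(-6)) + 4·(-6−6)) = ½·(44 − 6 − 48) = -5.
[PQS] = ½·(4·(6−(-1)) + (-6)·(-1−(-6)) + 0·(-6−6)) = ½·(28 − 30 + 0) = -1, so the ratio is (-1)/(-5) = 1/5.

1/5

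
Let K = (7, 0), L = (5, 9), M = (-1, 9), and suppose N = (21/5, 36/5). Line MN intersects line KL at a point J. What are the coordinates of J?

(11/2, 27/4)

Barycentric coordinates of N with respect to KLM: (1/5, 3/5, 1/5).
On side KL the M-coordinate is zero; dropping N's M-weight 1/5 and renormalizing the remaining 1/5 : 3/5 gives weights 1/4, 3/4 on K, L.
J = (1/4)·(7, 0) + (3/4)·(5, 9) = (11/2, 27/4).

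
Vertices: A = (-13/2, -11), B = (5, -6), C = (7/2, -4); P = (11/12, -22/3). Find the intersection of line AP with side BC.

(37/8, -11/2)

Barycentric coordinates of P with respect to ABC: (1/3, 1/2, 1/6).
On side BC the A-coordinate is zero; dropping P's A-weight 1/3 and renormalizing the remaining 1/2 : 1/6 gives weights 3/4, 1/4 on B, C.
Q = (3/4)·(5, -6) + (1/4)·(7/2, -4) = (37/8, -11/2).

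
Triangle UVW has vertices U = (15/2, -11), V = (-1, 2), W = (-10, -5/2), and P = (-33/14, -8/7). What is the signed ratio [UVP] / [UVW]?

2/7

[UVW] = ½·((15/2)·(2−(-5/2)) + (-1)·(-5/2−(-11)) + (-10)·(-11−2)) = ½·(135/4 − 17/2 + 130) = 621/8.
[UVP] = ½·((15/2)·(2−(-8/7)) + (-1)·(-8/7−(-11)) + (-33/14)·(-11−2)) = ½·(165/7 − 69/7 + 429/14) = 621/28, so the ratio is (621/28)/(621/8) = 2/7.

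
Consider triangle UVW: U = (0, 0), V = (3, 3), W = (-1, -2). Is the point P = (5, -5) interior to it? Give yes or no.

Barycentric coordinates of P: (-14, 5, 10).
The three coordinates are negative, positive, positive; a point is interior exactly when all three are positive.

no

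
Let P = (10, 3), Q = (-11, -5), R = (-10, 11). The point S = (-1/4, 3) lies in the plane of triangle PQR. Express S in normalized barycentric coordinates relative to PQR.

Signed area of the reference triangle: [PQR] = ½·(10·(-5−11) + (-11)·(11−3) + (-10)·(3−(-5))) = ½·(-160 − 88 − 80) = -164.
[SQR] = ½·((-1/4)·(-5−11) + (-11)·(11−3) + (-10)·(3−(-5))) = ½·(4 − 88 − 80) = -82, so the P-coordinate is (-82)/(-164) = 1/2.
[PSR] = ½·(10·(3−11) + (-1/4)·(11−3) + (-10)·(3−3)) = ½·(-80 − 2 + 0) = -41, so the Q-coordinate is 1/4.
[PQS] = ½·(10·(-5−3) + (-11)·(3−3) + (-1/4)·(3−(-5))) = ½·(-80 + 0 − 2) = -41, so the R-coordinate is 1/4.

(1/2, 1/4, 1/4)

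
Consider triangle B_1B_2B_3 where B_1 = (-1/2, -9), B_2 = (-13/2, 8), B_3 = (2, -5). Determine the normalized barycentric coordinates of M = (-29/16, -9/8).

Signed area of the reference triangle: [B_1B_2B_3] = ½·((-1/2)·(8−(-5)) + (-13/2)·(-5−(-9)) + 2·(-9−8)) = ½·(-13/2 − 26 − 34) = -133/4.
[MB_2B_3] = ½·((-29/16)·(8−(-5)) + (-13/2)·(-5−(-9/8)) + 2·(-9/8−8)) = ½·(-377/16 + 403/16 − 73/4) = -133/16, so the B_1-coordinate is (-133/16)/(-133/4) = 1/4.
[B_1MB_3] = ½·((-1/2)·(-9/8−(-5)) + (-29/16)·(-5−(-9)) + 2·(-9−(-9/8))) = ½·(-31/16 − 29/4 − 63/4) = -399/32, so the B_2-coordinate is 3/8.
[B_1B_2M] = ½·((-1/2)·(8−(-9/8)) + (-13/2)·(-9/8−(-9)) + (-29/16)·(-9−8)) = ½·(-73/16 − 819/16 + 493/16) = -399/32, so the B_3-coordinate is 3/8.
Check: 1/4 + 3/8 + 3/8 = 1.

(1/4, 3/8, 3/8)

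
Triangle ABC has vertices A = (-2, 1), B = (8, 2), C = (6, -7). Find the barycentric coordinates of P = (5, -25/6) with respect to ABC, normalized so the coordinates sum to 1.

Signed area of the reference triangle: [ABC] = ½·((-2)·(2−(-7)) + 8·(-7−1) + 6·(1−2)) = ½·(-18 − 64 − 6) = -44.
[PBC] = ½·(5·(2−(-7)) + 8·(-7−(-25/6)) + 6·(-25/6−2)) = ½·(45 − 68/3 − 37) = -22/3, so the A-coordinate is (-22/3)/(-44) = 1/6.
[APC] = ½·((-2)·(-25/6−(-7)) + 5·(-7−1) + 6·(1−(-25/6))) = ½·(-17/3 − 40 + 31) = -22/3, so the B-coordinate is 1/6.
[ABP] = ½·((-2)·(2−(-25/6)) + 8·(-25/6−1) + 5·(1−2)) = ½·(-37/3 − 124/3 − 5) = -88/3, so the C-coordinate is 2/3.
Check: 1/6 + 1/6 + 2/3 = 1.

(1/6, 1/6, 2/3)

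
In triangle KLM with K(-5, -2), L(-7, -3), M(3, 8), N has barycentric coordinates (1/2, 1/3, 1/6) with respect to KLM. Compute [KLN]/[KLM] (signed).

1/6

The signed ratio [KLN]/[KLM] equals the barycentric coordinate of N at vertex M, which is 1/6.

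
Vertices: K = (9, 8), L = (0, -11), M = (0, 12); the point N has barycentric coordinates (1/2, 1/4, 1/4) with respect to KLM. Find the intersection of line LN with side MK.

(6, 28/3)

Line LN meets MK where the L-coordinate vanishes; zeroing N's L-weight and renormalizing leaves M, K-weights 1/4 : 1/2 → (1/3, 2/3).
So J = (1/3)·M + (2/3)·K = (6, 28/3).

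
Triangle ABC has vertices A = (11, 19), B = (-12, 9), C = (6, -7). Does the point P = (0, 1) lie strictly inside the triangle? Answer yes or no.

yes

Barycentric coordinates of P: (12/137, 49/137, 76/137).
The three coordinates are positive, positive, positive; a point is interior exactly when all three are positive.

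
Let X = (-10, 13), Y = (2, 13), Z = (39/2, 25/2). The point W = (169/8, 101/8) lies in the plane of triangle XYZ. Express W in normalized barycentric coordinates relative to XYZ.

Signed area of the reference triangle: [XYZ] = ½·((-10)·(13−(25/2)) + 2·(25/2−13) + (39/2)·(13−13)) = ½·(-5 − 1 + 0) = -3.
[WYZ] = ½·((169/8)·(13−(25/2)) + 2·(25/2−(101/8)) + (39/2)·(101/8−13)) = ½·(169/16 − 1/4 − 117/16) = 3/2, so the X-coordinate is (3/2)/(-3) = -1/2.
[XWZ] = ½·((-10)·(101/8−(25/2)) + (169/8)·(25/2−13) + (39/2)·(13−(101/8))) = ½·(-5/4 − 169/16 + 117/16) = -9/4, so the Y-coordinate is 3/4.
[XYW] = ½·((-10)·(13−(101/8)) + 2·(101/8−13) + (169/8)·(13−13)) = ½·(-15/4 − 3/4 + 0) = -9/4, so the Z-coordinate is 3/4.
Check: -1/2 + 3/4 + 3/4 = 1.

(-1/2, 3/4, 3/4)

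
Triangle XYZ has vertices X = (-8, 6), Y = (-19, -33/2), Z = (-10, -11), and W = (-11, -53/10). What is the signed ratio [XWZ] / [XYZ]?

[XYZ] = ½·((-8)·(-33/2−(-11)) + (-19)·(-11−6) + (-10)·(6−(-33/2))) = ½·(44 + 323 − 225) = 71.
[XWZ] = ½·((-8)·(-53/10−(-11)) + (-11)·(-11−6) + (-10)·(6−(-53/10))) = ½·(-228/5 + 187 − 113) = 71/5, so the ratio is (71/5)/71 = 1/5.

1/5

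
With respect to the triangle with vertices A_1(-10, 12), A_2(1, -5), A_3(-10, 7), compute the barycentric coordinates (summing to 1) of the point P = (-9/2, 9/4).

Signed area of the reference triangle: [A_1A_2A_3] = ½·((-10)·(-5−7) + 1·(7−12) + (-10)·(12−(-5))) = ½·(120 − 5 − 170) = -55/2.
[PA_2A_3] = ½·((-9/2)·(-5−7) + 1·(7−(9/4)) + (-10)·(9/4−(-5))) = ½·(54 + 19/4 − 145/2) = -55/8, so the A_1-coordinate is (-55/8)/(-55/2) = 1/4.
[A_1PA_3] = ½·((-10)·(9/4−7) + (-9/2)·(7−12) + (-10)·(12−(9/4))) = ½·(95/2 + 45/2 − 195/2) = -55/4, so the A_2-coordinate is 1/2.
[A_1A_2P] = ½·((-10)·(-5−(9/4)) + 1·(9/4−12) + (-9/2)·(12−(-5))) = ½·(145/2 − 39/4 − 153/2) = -55/8, so the A_3-coordinate is 1/4.

(1/4, 1/2, 1/4)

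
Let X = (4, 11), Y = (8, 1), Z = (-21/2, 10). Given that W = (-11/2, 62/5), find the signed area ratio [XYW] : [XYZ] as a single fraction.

[XYZ] = ½·(4·(1−10) + 8·(10−11) + (-21/2)·(11−1)) = ½·(-36 − 8 − 105) = -149/2.
[XYW] = ½·(4·(1−(62/5)) + 8·(62/5−11) + (-11/2)·(11−1)) = ½·(-228/5 + 56/5 − 55) = -447/10, so the ratio is (-447/10)/(-149/2) = 3/5.

3/5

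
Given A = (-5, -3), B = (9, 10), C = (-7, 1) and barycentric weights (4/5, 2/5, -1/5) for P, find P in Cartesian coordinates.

P = (4/5)·A + (2/5)·B + (-1/5)·C.
x-coordinate: (4/5)·(-5) + (2/5)·9 + (-1/5)·(-7) = 1.
y-coordinate: (4/5)·(-3) + (2/5)·10 + (-1/5)·1 = 7/5.

(1, 7/5)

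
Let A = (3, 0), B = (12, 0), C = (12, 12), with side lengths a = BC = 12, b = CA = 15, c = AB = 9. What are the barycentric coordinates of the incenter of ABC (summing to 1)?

(1/3, 5/12, 1/4)

The incenter has barycentric coordinates proportional to the opposite side lengths: (12 : 15 : 9).
Normalizing by 12+15+9 = 36 gives (1/3, 5/12, 1/4).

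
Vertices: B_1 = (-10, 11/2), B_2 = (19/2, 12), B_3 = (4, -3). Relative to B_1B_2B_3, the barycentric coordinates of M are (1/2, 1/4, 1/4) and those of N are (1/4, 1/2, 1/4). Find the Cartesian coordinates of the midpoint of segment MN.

(13/16, 93/16)

Barycentric coordinates of the midpoint are the average: (3/8, 3/8, 1/4).
Converting: (3/8)·B_1 + (3/8)·B_2 + (1/4)·B_3 = (13/16, 93/16).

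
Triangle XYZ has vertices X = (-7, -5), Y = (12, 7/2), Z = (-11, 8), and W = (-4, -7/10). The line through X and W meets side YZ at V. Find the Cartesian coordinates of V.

(1/2, 23/4)

Barycentric coordinates of W with respect to XYZ: (3/5, 1/5, 1/5).
On side YZ the X-coordinate is zero; dropping W's X-weight 3/5 and renormalizing the remaining 1/5 : 1/5 gives weights 1/2, 1/2 on Y, Z.
V = (1/2)·(12, 7/2) + (1/2)·(-11, 8) = (1/2, 23/4).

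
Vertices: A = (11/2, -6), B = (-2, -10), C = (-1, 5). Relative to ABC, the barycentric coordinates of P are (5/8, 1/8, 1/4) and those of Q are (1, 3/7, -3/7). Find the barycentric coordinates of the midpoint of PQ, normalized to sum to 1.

Since both coordinate triples sum to 1, the midpoint's barycentrics are the componentwise average.
(5/8+1)/2 = 13/16; similarly 31/112 and -5/56.

(13/16, 31/112, -5/56)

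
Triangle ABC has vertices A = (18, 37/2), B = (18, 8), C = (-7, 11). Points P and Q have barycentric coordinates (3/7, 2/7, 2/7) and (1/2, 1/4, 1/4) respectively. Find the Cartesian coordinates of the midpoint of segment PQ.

(633/56, 383/28)

Barycentric coordinates of the midpoint are the average: (13/28, 15/56, 15/56).
Converting: (13/28)·A + (15/56)·B + (15/56)·C = (633/56, 383/28).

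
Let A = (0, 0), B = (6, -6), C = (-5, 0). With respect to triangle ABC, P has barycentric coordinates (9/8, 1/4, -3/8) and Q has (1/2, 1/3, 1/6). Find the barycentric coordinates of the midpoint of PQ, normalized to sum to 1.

Since both coordinate triples sum to 1, the midpoint's barycentrics are the componentwise average.
(9/8+1/2)/2 = 13/16; similarly 7/24 and -5/48.

(13/16, 7/24, -5/48)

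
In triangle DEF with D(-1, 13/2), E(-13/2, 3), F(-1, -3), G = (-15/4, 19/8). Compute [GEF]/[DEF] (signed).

1/4

[DEF] = ½·((-1)·(3−(-3)) + (-13/2)·(-3−(13/2)) + (-1)·(13/2−3)) = ½·(-6 + 247/4 − 7/2) = 209/8.
[GEF] = ½·((-15/4)·(3−(-3)) + (-13/2)·(-3−(19/8)) + (-1)·(19/8−3)) = ½·(-45/2 + 559/16 + 5/8) = 209/32, so the ratio is (209/32)/(209/8) = 1/4.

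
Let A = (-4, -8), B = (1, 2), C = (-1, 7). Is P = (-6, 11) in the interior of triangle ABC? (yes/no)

Barycentric coordinates of P: (17/45, -29/15, 23/9).
The three coordinates are positive, negative, positive; a point is interior exactly when all three are positive.

no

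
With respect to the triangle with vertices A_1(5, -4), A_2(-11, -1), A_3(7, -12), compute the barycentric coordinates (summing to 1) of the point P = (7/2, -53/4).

(-1/2, 1/4, 5/4)

Signed area of the reference triangle: [A_1A_2A_3] = ½·(5·(-1−(-12)) + (-11)·(-12−(-4)) + 7·(-4−(-1))) = ½·(55 + 88 − 21) = 61.
[PA_2A_3] = ½·((7/2)·(-1−(-12)) + (-11)·(-12−(-53/4)) + 7·(-53/4−(-1))) = ½·(77/2 − 55/4 − 343/4) = -61/2, so the A_1-coordinate is (-61/2)/61 = -1/2.
[A_1PA_3] = ½·(5·(-53/4−(-12)) + (7/2)·(-12−(-4)) + 7·(-4−(-53/4))) = ½·(-25/4 − 28 + 259/4) = 61/4, so the A_2-coordinate is 1/4.
[A_1A_2P] = ½·(5·(-1−(-53/4)) + (-11)·(-53/4−(-4)) + (7/2)·(-4−(-1))) = ½·(245/4 + 407/4 − 21/2) = 305/4, so the A_3-coordinate is 5/4.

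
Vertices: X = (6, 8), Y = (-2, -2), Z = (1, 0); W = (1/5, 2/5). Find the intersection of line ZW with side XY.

Barycentric coordinates of W with respect to XYZ: (1/5, 3/5, 1/5).
On side XY the Z-coordinate is zero; dropping W's Z-weight 1/5 and renormalizing the remaining 1/5 : 3/5 gives weights 1/4, 3/4 on X, Y.
V = (1/4)·(6, 8) + (3/4)·(-2, -2) = (0, 1/2).

(0, 1/2)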